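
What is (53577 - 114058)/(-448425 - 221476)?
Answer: 60481/669901 ≈ 0.090284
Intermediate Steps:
(53577 - 114058)/(-448425 - 221476) = -60481/(-669901) = -60481*(-1/669901) = 60481/669901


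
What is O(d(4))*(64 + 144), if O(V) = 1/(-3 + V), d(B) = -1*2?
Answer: -208/5 ≈ -41.600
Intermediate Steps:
d(B) = -2
O(d(4))*(64 + 144) = (64 + 144)/(-3 - 2) = 208/(-5) = -1/5*208 = -208/5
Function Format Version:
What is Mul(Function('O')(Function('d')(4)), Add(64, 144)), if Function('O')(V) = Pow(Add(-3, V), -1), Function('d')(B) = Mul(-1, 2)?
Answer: Rational(-208, 5) ≈ -41.600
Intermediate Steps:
Function('d')(B) = -2
Mul(Function('O')(Function('d')(4)), Add(64, 144)) = Mul(Pow(Add(-3, -2), -1), Add(64, 144)) = Mul(Pow(-5, -1), 208) = Mul(Rational(-1, 5), 208) = Rational(-208, 5)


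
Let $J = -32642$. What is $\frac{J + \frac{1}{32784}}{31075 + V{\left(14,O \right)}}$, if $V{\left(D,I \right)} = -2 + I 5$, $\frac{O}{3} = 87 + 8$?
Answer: $- \frac{1070135327}{1065414432} \approx -1.0044$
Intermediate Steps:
$O = 285$ ($O = 3 \left(87 + 8\right) = 3 \cdot 95 = 285$)
$V{\left(D,I \right)} = -2 + 5 I$
$\frac{J + \frac{1}{32784}}{31075 + V{\left(14,O \right)}} = \frac{-32642 + \frac{1}{32784}}{31075 + \left(-2 + 5 \cdot 285\right)} = \frac{-32642 + \frac{1}{32784}}{31075 + \left(-2 + 1425\right)} = - \frac{1070135327}{32784 \left(31075 + 1423\right)} = - \frac{1070135327}{32784 \cdot 32498} = \left(- \frac{1070135327}{32784}\right) \frac{1}{32498} = - \frac{1070135327}{1065414432}$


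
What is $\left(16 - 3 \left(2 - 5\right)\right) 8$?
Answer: $200$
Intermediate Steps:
$\left(16 - 3 \left(2 - 5\right)\right) 8 = \left(16 - -9\right) 8 = \left(16 + 9\right) 8 = 25 \cdot 8 = 200$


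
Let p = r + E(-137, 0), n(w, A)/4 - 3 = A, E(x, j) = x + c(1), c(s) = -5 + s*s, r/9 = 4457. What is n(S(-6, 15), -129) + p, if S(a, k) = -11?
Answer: 39468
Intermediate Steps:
r = 40113 (r = 9*4457 = 40113)
c(s) = -5 + s**2
E(x, j) = -4 + x (E(x, j) = x + (-5 + 1**2) = x + (-5 + 1) = x - 4 = -4 + x)
n(w, A) = 12 + 4*A
p = 39972 (p = 40113 + (-4 - 137) = 40113 - 141 = 39972)
n(S(-6, 15), -129) + p = (12 + 4*(-129)) + 39972 = (12 - 516) + 39972 = -504 + 39972 = 39468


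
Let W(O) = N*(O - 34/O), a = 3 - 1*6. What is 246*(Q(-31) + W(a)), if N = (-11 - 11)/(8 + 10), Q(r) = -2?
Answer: -26978/9 ≈ -2997.6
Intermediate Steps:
N = -11/9 (N = -22/18 = -22*1/18 = -11/9 ≈ -1.2222)
a = -3 (a = 3 - 6 = -3)
W(O) = -11*O/9 + 374/(9*O) (W(O) = -11*(O - 34/O)/9 = -11*O/9 + 374/(9*O))
246*(Q(-31) + W(a)) = 246*(-2 + (11/9)*(34 - 1*(-3)²)/(-3)) = 246*(-2 + (11/9)*(-⅓)*(34 - 1*9)) = 246*(-2 + (11/9)*(-⅓)*(34 - 9)) = 246*(-2 + (11/9)*(-⅓)*25) = 246*(-2 - 275/27) = 246*(-329/27) = -26978/9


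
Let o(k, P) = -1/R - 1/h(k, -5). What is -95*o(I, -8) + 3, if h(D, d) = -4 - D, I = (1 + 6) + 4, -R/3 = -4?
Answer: 55/12 ≈ 4.5833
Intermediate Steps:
R = 12 (R = -3*(-4) = 12)
I = 11 (I = 7 + 4 = 11)
o(k, P) = -1/12 - 1/(-4 - k)
-95*o(I, -8) + 3 = -95*(8 - 1*11)/(12*(4 + 11)) + 3 = -95*(8 - 11)/(12*15) + 3 = -95*(-3)/(12*15) + 3 = -95*(-1/60) + 3 = 19/12 + 3 = 55/12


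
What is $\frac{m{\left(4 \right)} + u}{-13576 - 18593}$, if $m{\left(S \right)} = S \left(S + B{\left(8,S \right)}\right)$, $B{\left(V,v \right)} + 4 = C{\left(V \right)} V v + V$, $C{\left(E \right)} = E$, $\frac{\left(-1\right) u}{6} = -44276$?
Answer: $- \frac{88904}{10723} \approx -8.291$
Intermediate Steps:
$u = 265656$ ($u = \left(-6\right) \left(-44276\right) = 265656$)
$B{\left(V,v \right)} = -4 + V + v V^{2}$ ($B{\left(V,v \right)} = -4 + \left(V V v + V\right) = -4 + \left(V^{2} v + V\right) = -4 + \left(v V^{2} + V\right) = -4 + \left(V + v V^{2}\right) = -4 + V + v V^{2}$)
$m{\left(S \right)} = S \left(4 + 65 S\right)$ ($m{\left(S \right)} = S \left(S + \left(-4 + 8 + S 8^{2}\right)\right) = S \left(S + \left(-4 + 8 + S 64\right)\right) = S \left(S + \left(-4 + 8 + 64 S\right)\right) = S \left(S + \left(4 + 64 S\right)\right) = S \left(4 + 65 S\right)$)
$\frac{m{\left(4 \right)} + u}{-13576 - 18593} = \frac{4 \left(4 + 65 \cdot 4\right) + 265656}{-13576 - 18593} = \frac{4 \left(4 + 260\right) + 265656}{-32169} = \left(4 \cdot 264 + 265656\right) \left(- \frac{1}{32169}\right) = \left(1056 + 265656\right) \left(- \frac{1}{32169}\right) = 266712 \left(- \frac{1}{32169}\right) = - \frac{88904}{10723}$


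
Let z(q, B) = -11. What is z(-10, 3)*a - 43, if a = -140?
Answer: 1497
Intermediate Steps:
z(-10, 3)*a - 43 = -11*(-140) - 43 = 1540 - 43 = 1497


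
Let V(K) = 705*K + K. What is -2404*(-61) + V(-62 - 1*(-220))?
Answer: 258192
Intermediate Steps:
V(K) = 706*K
-2404*(-61) + V(-62 - 1*(-220)) = -2404*(-61) + 706*(-62 - 1*(-220)) = 146644 + 706*(-62 + 220) = 146644 + 706*158 = 146644 + 111548 = 258192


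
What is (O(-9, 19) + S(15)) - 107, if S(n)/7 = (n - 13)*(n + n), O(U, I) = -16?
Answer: 297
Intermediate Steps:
S(n) = 14*n*(-13 + n) (S(n) = 7*((n - 13)*(n + n)) = 7*((-13 + n)*(2*n)) = 7*(2*n*(-13 + n)) = 14*n*(-13 + n))
(O(-9, 19) + S(15)) - 107 = (-16 + 14*15*(-13 + 15)) - 107 = (-16 + 14*15*2) - 107 = (-16 + 420) - 107 = 404 - 107 = 297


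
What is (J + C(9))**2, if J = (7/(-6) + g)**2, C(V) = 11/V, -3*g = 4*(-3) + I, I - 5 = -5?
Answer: 1369/16 ≈ 85.563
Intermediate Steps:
I = 0 (I = 5 - 5 = 0)
g = 4 (g = -(4*(-3) + 0)/3 = -(-12 + 0)/3 = -1/3*(-12) = 4)
J = 289/36 (J = (7/(-6) + 4)**2 = (7*(-1/6) + 4)**2 = (-7/6 + 4)**2 = (17/6)**2 = 289/36 ≈ 8.0278)
(J + C(9))**2 = (289/36 + 11/9)**2 = (37/4)**2 = 1369/16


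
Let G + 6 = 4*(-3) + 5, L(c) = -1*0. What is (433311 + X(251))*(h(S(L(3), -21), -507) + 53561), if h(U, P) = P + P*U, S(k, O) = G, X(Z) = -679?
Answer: 25804335640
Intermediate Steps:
L(c) = 0
G = -13 (G = -6 + (4*(-3) + 5) = -6 + (-12 + 5) = -6 - 7 = -13)
S(k, O) = -13
(433311 + X(251))*(h(S(L(3), -21), -507) + 53561) = (433311 - 679)*(-507*(1 - 13) + 53561) = 432632*(-507*(-12) + 53561) = 432632*(6084 + 53561) = 432632*59645 = 25804335640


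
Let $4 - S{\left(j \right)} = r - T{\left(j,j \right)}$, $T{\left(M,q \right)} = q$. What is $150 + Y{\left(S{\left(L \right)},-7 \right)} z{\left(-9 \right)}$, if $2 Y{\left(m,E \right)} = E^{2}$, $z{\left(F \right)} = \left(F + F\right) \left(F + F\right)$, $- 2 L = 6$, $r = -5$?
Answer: $8088$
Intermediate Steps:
$L = -3$ ($L = \left(- \frac{1}{2}\right) 6 = -3$)
$S{\left(j \right)} = 9 + j$ ($S{\left(j \right)} = 4 - \left(-5 - j\right) = 4 + \left(5 + j\right) = 9 + j$)
$z{\left(F \right)} = 4 F^{2}$ ($z{\left(F \right)} = 2 F 2 F = 4 F^{2}$)
$Y{\left(m,E \right)} = \frac{E^{2}}{2}$
$150 + Y{\left(S{\left(L \right)},-7 \right)} z{\left(-9 \right)} = 150 + \frac{\left(-7\right)^{2}}{2} \cdot 4 \left(-9\right)^{2} = 150 + \frac{1}{2} \cdot 49 \cdot 4 \cdot 81 = 150 + \frac{49}{2} \cdot 324 = 150 + 7938 = 8088$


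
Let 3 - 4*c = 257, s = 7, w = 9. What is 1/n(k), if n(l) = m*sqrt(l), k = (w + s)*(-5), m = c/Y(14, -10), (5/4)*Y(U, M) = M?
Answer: -4*I*sqrt(5)/635 ≈ -0.014085*I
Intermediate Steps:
Y(U, M) = 4*M/5
c = -127/2 (c = 3/4 - 1/4*257 = 3/4 - 257/4 = -127/2 ≈ -63.500)
m = 127/16 (m = -127/(2*((4/5)*(-10))) = -127/2/(-8) = -127/2*(-1/8) = 127/16 ≈ 7.9375)
k = -80 (k = (9 + 7)*(-5) = 16*(-5) = -80)
n(l) = 127*sqrt(l)/16
1/n(k) = 1/(127*sqrt(-80)/16) = 1/(127*(4*I*sqrt(5))/16) = 1/(127*I*sqrt(5)/4) = -4*I*sqrt(5)/635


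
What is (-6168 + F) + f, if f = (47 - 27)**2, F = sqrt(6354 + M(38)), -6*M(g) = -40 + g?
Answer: -5768 + sqrt(57189)/3 ≈ -5688.3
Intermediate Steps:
M(g) = 20/3 - g/6 (M(g) = -(-40 + g)/6 = 20/3 - g/6)
F = sqrt(57189)/3 (F = sqrt(6354 + (20/3 - 1/6*38)) = sqrt(6354 + (20/3 - 19/3)) = sqrt(6354 + 1/3) = sqrt(19063/3) = sqrt(57189)/3 ≈ 79.714)
f = 400 (f = 20**2 = 400)
(-6168 + F) + f = (-6168 + sqrt(57189)/3) + 400 = -5768 + sqrt(57189)/3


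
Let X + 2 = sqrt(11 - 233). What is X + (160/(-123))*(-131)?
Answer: 20714/123 + I*sqrt(222) ≈ 168.41 + 14.9*I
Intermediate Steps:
X = -2 + I*sqrt(222) (X = -2 + sqrt(11 - 233) = -2 + sqrt(-222) = -2 + I*sqrt(222) ≈ -2.0 + 14.9*I)
X + (160/(-123))*(-131) = (-2 + I*sqrt(222)) + (160/(-123))*(-131) = (-2 + I*sqrt(222)) + (160*(-1/123))*(-131) = (-2 + I*sqrt(222)) - 160/123*(-131) = (-2 + I*sqrt(222)) + 20960/123 = 20714/123 + I*sqrt(222)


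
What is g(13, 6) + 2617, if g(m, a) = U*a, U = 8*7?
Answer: 2953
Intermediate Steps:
U = 56
g(m, a) = 56*a
g(13, 6) + 2617 = 56*6 + 2617 = 336 + 2617 = 2953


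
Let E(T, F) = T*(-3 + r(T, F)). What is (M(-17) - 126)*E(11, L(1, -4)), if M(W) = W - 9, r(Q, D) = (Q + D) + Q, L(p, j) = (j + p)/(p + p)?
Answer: -29260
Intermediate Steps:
L(p, j) = (j + p)/(2*p) (L(p, j) = (j + p)/((2*p)) = (j + p)*(1/(2*p)) = (j + p)/(2*p))
r(Q, D) = D + 2*Q (r(Q, D) = (D + Q) + Q = D + 2*Q)
E(T, F) = T*(-3 + F + 2*T) (E(T, F) = T*(-3 + (F + 2*T)) = T*(-3 + F + 2*T))
M(W) = -9 + W
(M(-17) - 126)*E(11, L(1, -4)) = ((-9 - 17) - 126)*(11*(-3 + (½)*(-4 + 1)/1 + 2*11)) = (-26 - 126)*(11*(-3 + (½)*1*(-3) + 22)) = -1672*(-3 - 3/2 + 22) = -1672*35/2 = -152*385/2 = -29260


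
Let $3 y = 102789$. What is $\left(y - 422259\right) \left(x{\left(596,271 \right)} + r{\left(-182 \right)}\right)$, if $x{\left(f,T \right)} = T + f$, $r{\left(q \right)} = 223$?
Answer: $-422915640$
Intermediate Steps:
$y = 34263$ ($y = \frac{1}{3} \cdot 102789 = 34263$)
$\left(y - 422259\right) \left(x{\left(596,271 \right)} + r{\left(-182 \right)}\right) = \left(34263 - 422259\right) \left(\left(271 + 596\right) + 223\right) = - 387996 \left(867 + 223\right) = \left(-387996\right) 1090 = -422915640$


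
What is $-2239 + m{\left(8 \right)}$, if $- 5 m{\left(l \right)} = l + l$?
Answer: $- \frac{11211}{5} \approx -2242.2$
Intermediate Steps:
$m{\left(l \right)} = - \frac{2 l}{5}$ ($m{\left(l \right)} = - \frac{l + l}{5} = - \frac{2 l}{5}$)
$-2239 + m{\left(8 \right)} = -2239 - \frac{16}{5} = - \frac{11211}{5}$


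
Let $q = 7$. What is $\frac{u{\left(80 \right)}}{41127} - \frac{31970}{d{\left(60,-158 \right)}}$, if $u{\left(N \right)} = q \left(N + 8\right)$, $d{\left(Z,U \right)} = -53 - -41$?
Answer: $\frac{219139597}{82254} \approx 2664.2$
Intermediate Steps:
$d{\left(Z,U \right)} = -12$ ($d{\left(Z,U \right)} = -53 + 41 = -12$)
$u{\left(N \right)} = 56 + 7 N$ ($u{\left(N \right)} = 7 \left(N + 8\right) = 7 \left(8 + N\right) = 56 + 7 N$)
$\frac{u{\left(80 \right)}}{41127} - \frac{31970}{d{\left(60,-158 \right)}} = \frac{56 + 7 \cdot 80}{41127} - \frac{31970}{-12} = \left(56 + 560\right) \frac{1}{41127} - - \frac{15985}{6} = 616 \cdot \frac{1}{41127} + \frac{15985}{6} = \frac{616}{41127} + \frac{15985}{6} = \frac{219139597}{82254}$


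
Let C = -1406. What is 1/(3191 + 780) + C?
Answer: -5583225/3971 ≈ -1406.0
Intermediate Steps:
1/(3191 + 780) + C = 1/(3191 + 780) - 1406 = 1/3971 - 1406 = -5583225/3971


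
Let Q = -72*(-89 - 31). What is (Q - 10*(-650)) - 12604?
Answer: 2536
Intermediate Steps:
Q = 8640 (Q = -72*(-120) = 8640)
(Q - 10*(-650)) - 12604 = (8640 - 10*(-650)) - 12604 = (8640 + 6500) - 12604 = 15140 - 12604 = 2536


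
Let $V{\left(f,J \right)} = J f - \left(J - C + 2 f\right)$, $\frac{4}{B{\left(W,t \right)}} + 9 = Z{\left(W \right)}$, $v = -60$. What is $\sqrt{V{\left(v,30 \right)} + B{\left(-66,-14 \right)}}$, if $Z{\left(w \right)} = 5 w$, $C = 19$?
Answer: $\frac{i \sqrt{194332767}}{339} \approx 41.122 i$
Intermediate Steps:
$B{\left(W,t \right)} = \frac{4}{-9 + 5 W}$
$V{\left(f,J \right)} = 19 - J - 2 f + J f$ ($V{\left(f,J \right)} = J f - \left(-19 + J + 2 f\right) = 19 - J - 2 f + J f$)
$\sqrt{V{\left(v,30 \right)} + B{\left(-66,-14 \right)}} = \sqrt{\left(19 - 30 - -120 + 30 \left(-60\right)\right) + \frac{4}{-9 + 5 \left(-66\right)}} = \sqrt{\left(19 - 30 + 120 - 1800\right) + \frac{4}{-9 - 330}} = \sqrt{-1691 + \frac{4}{-339}} = \sqrt{-1691 + 4 \left(- \frac{1}{339}\right)} = \sqrt{-1691 - \frac{4}{339}} = \sqrt{- \frac{573253}{339}} = \frac{i \sqrt{194332767}}{339}$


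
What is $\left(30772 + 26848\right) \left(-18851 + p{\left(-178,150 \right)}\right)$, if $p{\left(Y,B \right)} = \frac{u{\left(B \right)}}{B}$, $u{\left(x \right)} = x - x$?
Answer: $-1086194620$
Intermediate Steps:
$u{\left(x \right)} = 0$
$p{\left(Y,B \right)} = 0$ ($p{\left(Y,B \right)} = \frac{0}{B} = 0$)
$\left(30772 + 26848\right) \left(-18851 + p{\left(-178,150 \right)}\right) = \left(30772 + 26848\right) \left(-18851 + 0\right) = 57620 \left(-18851\right) = -1086194620$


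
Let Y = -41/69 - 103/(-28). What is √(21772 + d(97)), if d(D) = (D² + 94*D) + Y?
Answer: √37608131841/966 ≈ 200.75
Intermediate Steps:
Y = 5959/1932 (Y = -41*1/69 - 103*(-1/28) = -41/69 + 103/28 = 5959/1932 ≈ 3.0844)
d(D) = 5959/1932 + D² + 94*D (d(D) = (D² + 94*D) + 5959/1932 = 5959/1932 + D² + 94*D)
√(21772 + d(97)) = √(21772 + (5959/1932 + 97² + 94*97)) = √(21772 + (5959/1932 + 9409 + 9118)) = √(21772 + 35800123/1932) = √(77863627/1932) = √37608131841/966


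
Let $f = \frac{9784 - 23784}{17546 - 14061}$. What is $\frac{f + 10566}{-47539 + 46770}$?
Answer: $- \frac{7361702}{535993} \approx -13.735$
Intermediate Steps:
$f = - \frac{2800}{697}$ ($f = - \frac{14000}{17546 - 14061} = - \frac{14000}{3485} = \left(-14000\right) \frac{1}{3485} = - \frac{2800}{697} \approx -4.0172$)
$\frac{f + 10566}{-47539 + 46770} = \frac{- \frac{2800}{697} + 10566}{-47539 + 46770} = \frac{7361702}{697 \left(-769\right)} = \frac{7361702}{697} \left(- \frac{1}{769}\right) = - \frac{7361702}{535993}$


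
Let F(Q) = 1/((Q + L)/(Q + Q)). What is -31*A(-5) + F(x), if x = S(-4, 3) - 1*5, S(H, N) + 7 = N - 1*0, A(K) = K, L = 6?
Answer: 161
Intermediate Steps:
S(H, N) = -7 + N (S(H, N) = -7 + (N - 1*0) = -7 + (N + 0) = -7 + N)
x = -9 (x = (-7 + 3) - 1*5 = -4 - 5 = -9)
F(Q) = 2*Q/(6 + Q) (F(Q) = 1/((Q + 6)/(Q + Q)) = 1/((6 + Q)/((2*Q))) = 1/((6 + Q)*(1/(2*Q))) = 1/((6 + Q)/(2*Q)) = 2*Q/(6 + Q))
-31*A(-5) + F(x) = -31*(-5) + 2*(-9)/(6 - 9) = 155 + 2*(-9)/(-3) = 155 + 2*(-9)*(-1/3) = 155 + 6 = 161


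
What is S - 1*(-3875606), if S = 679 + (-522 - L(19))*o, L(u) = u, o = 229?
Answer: 3752396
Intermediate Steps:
S = -123210 (S = 679 + (-522 - 1*19)*229 = 679 + (-522 - 19)*229 = 679 - 541*229 = 679 - 123889 = -123210)
S - 1*(-3875606) = -123210 - 1*(-3875606) = -123210 + 3875606 = 3752396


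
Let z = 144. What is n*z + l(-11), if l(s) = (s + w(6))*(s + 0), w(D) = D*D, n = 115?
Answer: 16285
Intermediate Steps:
w(D) = D²
l(s) = s*(36 + s) (l(s) = (s + 6²)*(s + 0) = (s + 36)*s = (36 + s)*s = s*(36 + s))
n*z + l(-11) = 115*144 - 11*(36 - 11) = 16560 - 11*25 = 16560 - 275 = 16285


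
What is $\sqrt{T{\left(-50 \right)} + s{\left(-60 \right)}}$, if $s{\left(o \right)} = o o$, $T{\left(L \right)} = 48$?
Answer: $8 \sqrt{57} \approx 60.399$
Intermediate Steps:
$s{\left(o \right)} = o^{2}$
$\sqrt{T{\left(-50 \right)} + s{\left(-60 \right)}} = \sqrt{48 + \left(-60\right)^{2}} = \sqrt{48 + 3600} = \sqrt{3648} = 8 \sqrt{57}$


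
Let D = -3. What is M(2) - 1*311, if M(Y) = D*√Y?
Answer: -311 - 3*√2 ≈ -315.24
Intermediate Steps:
M(Y) = -3*√Y
M(2) - 1*311 = -3*√2 - 1*311 = -3*√2 - 311 = -311 - 3*√2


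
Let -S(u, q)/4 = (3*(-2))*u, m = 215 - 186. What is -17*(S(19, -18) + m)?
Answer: -8245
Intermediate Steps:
m = 29
S(u, q) = 24*u (S(u, q) = -4*3*(-2)*u = -(-24)*u = 24*u)
-17*(S(19, -18) + m) = -17*(24*19 + 29) = -17*(456 + 29) = -17*485 = -8245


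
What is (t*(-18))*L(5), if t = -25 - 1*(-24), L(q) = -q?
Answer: -90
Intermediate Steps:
t = -1 (t = -25 + 24 = -1)
(t*(-18))*L(5) = (-1*(-18))*(-1*5) = 18*(-5) = -90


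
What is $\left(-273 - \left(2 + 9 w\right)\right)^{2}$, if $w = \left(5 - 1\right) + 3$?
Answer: $114244$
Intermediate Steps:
$w = 7$ ($w = 4 + 3 = 7$)
$\left(-273 - \left(2 + 9 w\right)\right)^{2} = \left(-273 - 65\right)^{2} = \left(-338\right)^{2} = 114244$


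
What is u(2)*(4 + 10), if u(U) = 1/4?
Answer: 7/2 ≈ 3.5000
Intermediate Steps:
u(U) = ¼
u(2)*(4 + 10) = (4 + 10)/4 = (¼)*14 = 7/2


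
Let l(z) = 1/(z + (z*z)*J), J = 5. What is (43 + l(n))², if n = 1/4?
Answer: 162409/81 ≈ 2005.0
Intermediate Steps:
n = ¼ ≈ 0.25000
l(z) = 1/(z + 5*z²) (l(z) = 1/(z + (z*z)*5) = 1/(z + z²*5) = 1/(z + 5*z²))
(43 + l(n))² = (43 + 1/((¼)*(1 + 5*(¼))))² = (43 + 4/(1 + 5/4))² = (43 + 4/(9/4))² = (43 + 4*(4/9))² = (43 + 16/9)² = (403/9)² = 162409/81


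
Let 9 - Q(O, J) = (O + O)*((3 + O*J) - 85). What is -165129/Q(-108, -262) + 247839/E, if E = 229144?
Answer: 490850097637/465485642184 ≈ 1.0545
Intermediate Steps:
Q(O, J) = 9 - 2*O*(-82 + J*O) (Q(O, J) = 9 - (O + O)*((3 + O*J) - 85) = 9 - 2*O*((3 + J*O) - 85) = 9 - 2*O*(-82 + J*O))
-165129/Q(-108, -262) + 247839/E = -165129/(9 + 164*(-108) - 2*(-262)*(-108)**2) + 247839/229144 = -165129/(9 - 17712 - 2*(-262)*11664) + 247839*(1/229144) = -165129/(9 - 17712 + 6111936) + 247839/229144 = -165129/6094233 + 247839/229144 = -165129*1/6094233 + 247839/229144 = -55043/2031411 + 247839/229144 = 490850097637/465485642184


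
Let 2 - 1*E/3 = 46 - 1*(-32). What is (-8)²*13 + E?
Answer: 604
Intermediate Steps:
E = -228 (E = 6 - 3*(46 - 1*(-32)) = 6 - 3*(46 + 32) = 6 - 3*78 = 6 - 234 = -228)
(-8)²*13 + E = (-8)²*13 - 228 = 64*13 - 228 = 832 - 228 = 604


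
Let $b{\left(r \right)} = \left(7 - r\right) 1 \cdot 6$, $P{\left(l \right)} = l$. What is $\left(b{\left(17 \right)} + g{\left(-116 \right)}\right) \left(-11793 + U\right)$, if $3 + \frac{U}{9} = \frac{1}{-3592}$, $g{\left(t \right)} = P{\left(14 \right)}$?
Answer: $\frac{976521327}{1796} \approx 5.4372 \cdot 10^{5}$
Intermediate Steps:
$g{\left(t \right)} = 14$
$U = - \frac{96993}{3592}$ ($U = -27 + \frac{9}{-3592} = -27 + 9 \left(- \frac{1}{3592}\right) = -27 - \frac{9}{3592} = - \frac{96993}{3592} \approx -27.003$)
$b{\left(r \right)} = 42 - 6 r$ ($b{\left(r \right)} = \left(7 - r\right) 6 = 42 - 6 r$)
$\left(b{\left(17 \right)} + g{\left(-116 \right)}\right) \left(-11793 + U\right) = \left(\left(42 - 102\right) + 14\right) \left(-11793 - \frac{96993}{3592}\right) = \left(\left(42 - 102\right) + 14\right) \left(- \frac{42457449}{3592}\right) = \left(-60 + 14\right) \left(- \frac{42457449}{3592}\right) = \left(-46\right) \left(- \frac{42457449}{3592}\right) = \frac{976521327}{1796}$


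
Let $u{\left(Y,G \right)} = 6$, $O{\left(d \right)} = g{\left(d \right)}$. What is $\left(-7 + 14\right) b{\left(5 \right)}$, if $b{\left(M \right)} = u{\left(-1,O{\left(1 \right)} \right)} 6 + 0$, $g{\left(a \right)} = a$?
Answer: $252$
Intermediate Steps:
$O{\left(d \right)} = d$
$b{\left(M \right)} = 36$ ($b{\left(M \right)} = 6 \cdot 6 + 0 = 36 + 0 = 36$)
$\left(-7 + 14\right) b{\left(5 \right)} = \left(-7 + 14\right) 36 = 7 \cdot 36 = 252$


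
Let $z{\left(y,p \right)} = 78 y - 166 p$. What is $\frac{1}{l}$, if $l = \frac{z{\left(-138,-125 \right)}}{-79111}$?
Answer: $- \frac{79111}{9986} \approx -7.9222$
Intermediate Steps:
$z{\left(y,p \right)} = - 166 p + 78 y$
$l = - \frac{9986}{79111}$ ($l = \frac{\left(-166\right) \left(-125\right) + 78 \left(-138\right)}{-79111} = \left(20750 - 10764\right) \left(- \frac{1}{79111}\right) = 9986 \left(- \frac{1}{79111}\right) = - \frac{9986}{79111} \approx -0.12623$)
$\frac{1}{l} = \frac{1}{- \frac{9986}{79111}} = - \frac{79111}{9986}$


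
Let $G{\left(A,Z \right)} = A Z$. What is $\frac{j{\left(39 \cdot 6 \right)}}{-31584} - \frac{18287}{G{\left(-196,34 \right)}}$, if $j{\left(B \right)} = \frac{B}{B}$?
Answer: $\frac{10313749}{3758496} \approx 2.7441$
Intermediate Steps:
$j{\left(B \right)} = 1$
$\frac{j{\left(39 \cdot 6 \right)}}{-31584} - \frac{18287}{G{\left(-196,34 \right)}} = 1 \frac{1}{-31584} - \frac{18287}{\left(-196\right) 34} = 1 \left(- \frac{1}{31584}\right) - \frac{18287}{-6664} = - \frac{1}{31584} - - \frac{18287}{6664} = - \frac{1}{31584} + \frac{18287}{6664} = \frac{10313749}{3758496}$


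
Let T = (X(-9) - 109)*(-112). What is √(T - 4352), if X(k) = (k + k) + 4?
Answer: 4*√589 ≈ 97.077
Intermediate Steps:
X(k) = 4 + 2*k (X(k) = 2*k + 4 = 4 + 2*k)
T = 13776 (T = ((4 + 2*(-9)) - 109)*(-112) = ((4 - 18) - 109)*(-112) = (-14 - 109)*(-112) = -123*(-112) = 13776)
√(T - 4352) = √(13776 - 4352) = √9424 = 4*√589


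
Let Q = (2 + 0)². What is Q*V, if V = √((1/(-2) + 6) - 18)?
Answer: 10*I*√2 ≈ 14.142*I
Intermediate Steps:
Q = 4 (Q = 2² = 4)
V = 5*I*√2/2 (V = √((-½ + 6) - 18) = √(11/2 - 18) = √(-25/2) = 5*I*√2/2 ≈ 3.5355*I)
Q*V = 4*(5*I*√2/2) = 10*I*√2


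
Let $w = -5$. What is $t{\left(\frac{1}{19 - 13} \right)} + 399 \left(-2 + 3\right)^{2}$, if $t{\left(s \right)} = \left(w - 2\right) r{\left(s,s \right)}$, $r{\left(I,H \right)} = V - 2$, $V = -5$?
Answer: $448$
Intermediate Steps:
$r{\left(I,H \right)} = -7$ ($r{\left(I,H \right)} = -5 - 2 = -7$)
$t{\left(s \right)} = 49$ ($t{\left(s \right)} = \left(-5 - 2\right) \left(-7\right) = \left(-7\right) \left(-7\right) = 49$)
$t{\left(\frac{1}{19 - 13} \right)} + 399 \left(-2 + 3\right)^{2} = 49 + 399 \left(-2 + 3\right)^{2} = 49 + 399 \cdot 1^{2} = 49 + 399 \cdot 1 = 49 + 399 = 448$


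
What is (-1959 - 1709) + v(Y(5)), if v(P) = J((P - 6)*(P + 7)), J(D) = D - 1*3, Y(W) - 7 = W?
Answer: -3557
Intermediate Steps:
Y(W) = 7 + W
J(D) = -3 + D (J(D) = D - 3 = -3 + D)
v(P) = -3 + (-6 + P)*(7 + P) (v(P) = -3 + (P - 6)*(P + 7) = -3 + (-6 + P)*(7 + P))
(-1959 - 1709) + v(Y(5)) = (-1959 - 1709) + (-45 + (7 + 5) + (7 + 5)²) = -3668 + (-45 + 12 + 12²) = -3668 + (-45 + 12 + 144) = -3668 + 111 = -3557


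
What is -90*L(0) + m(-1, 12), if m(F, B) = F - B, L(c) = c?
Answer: -13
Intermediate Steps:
-90*L(0) + m(-1, 12) = -90*0 + (-1 - 1*12) = 0 + (-1 - 12) = 0 - 13 = -13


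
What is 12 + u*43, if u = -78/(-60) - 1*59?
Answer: -24691/10 ≈ -2469.1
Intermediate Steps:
u = -577/10 (u = -78*(-1/60) - 59 = 13/10 - 59 = -577/10 ≈ -57.700)
12 + u*43 = 12 - 577/10*43 = 12 - 24811/10 = -24691/10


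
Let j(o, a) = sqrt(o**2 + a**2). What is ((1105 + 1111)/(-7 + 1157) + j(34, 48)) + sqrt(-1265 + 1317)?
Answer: 1108/575 + 2*sqrt(13) + 2*sqrt(865) ≈ 67.960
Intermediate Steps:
j(o, a) = sqrt(a**2 + o**2)
((1105 + 1111)/(-7 + 1157) + j(34, 48)) + sqrt(-1265 + 1317) = ((1105 + 1111)/(-7 + 1157) + sqrt(48**2 + 34**2)) + sqrt(-1265 + 1317) = (2216/1150 + sqrt(2304 + 1156)) + sqrt(52) = (2216*(1/1150) + sqrt(3460)) + 2*sqrt(13) = (1108/575 + 2*sqrt(865)) + 2*sqrt(13) = 1108/575 + 2*sqrt(13) + 2*sqrt(865)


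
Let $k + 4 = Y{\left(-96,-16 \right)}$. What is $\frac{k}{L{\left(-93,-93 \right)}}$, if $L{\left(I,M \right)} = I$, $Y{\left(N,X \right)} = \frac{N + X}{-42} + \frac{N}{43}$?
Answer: $\frac{460}{11997} \approx 0.038343$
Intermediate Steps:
$Y{\left(N,X \right)} = - \frac{X}{42} - \frac{N}{1806}$ ($Y{\left(N,X \right)} = \left(N + X\right) \left(- \frac{1}{42}\right) + N \frac{1}{43} = \left(- \frac{N}{42} - \frac{X}{42}\right) + \frac{N}{43} = - \frac{X}{42} - \frac{N}{1806}$)
$k = - \frac{460}{129}$ ($k = -4 - - \frac{56}{129} = -4 + \left(\frac{8}{21} + \frac{16}{301}\right) = -4 + \frac{56}{129} = - \frac{460}{129} \approx -3.5659$)
$\frac{k}{L{\left(-93,-93 \right)}} = - \frac{460}{129 \left(-93\right)} = \left(- \frac{460}{129}\right) \left(- \frac{1}{93}\right) = \frac{460}{11997}$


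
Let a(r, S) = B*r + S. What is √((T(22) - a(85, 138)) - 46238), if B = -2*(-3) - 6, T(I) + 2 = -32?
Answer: I*√46410 ≈ 215.43*I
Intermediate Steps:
T(I) = -34 (T(I) = -2 - 32 = -34)
B = 0 (B = 6 - 6 = 0)
a(r, S) = S (a(r, S) = 0*r + S = 0 + S = S)
√((T(22) - a(85, 138)) - 46238) = √((-34 - 1*138) - 46238) = √((-34 - 138) - 46238) = √(-172 - 46238) = √(-46410) = I*√46410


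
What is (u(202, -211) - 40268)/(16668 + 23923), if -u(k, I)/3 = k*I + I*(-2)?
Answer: 86332/40591 ≈ 2.1269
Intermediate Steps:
u(k, I) = 6*I - 3*I*k (u(k, I) = -3*(k*I + I*(-2)) = -3*(I*k - 2*I) = -3*(-2*I + I*k) = 6*I - 3*I*k)
(u(202, -211) - 40268)/(16668 + 23923) = (3*(-211)*(2 - 1*202) - 40268)/(16668 + 23923) = (3*(-211)*(2 - 202) - 40268)/40591 = (3*(-211)*(-200) - 40268)*(1/40591) = (126600 - 40268)*(1/40591) = 86332*(1/40591) = 86332/40591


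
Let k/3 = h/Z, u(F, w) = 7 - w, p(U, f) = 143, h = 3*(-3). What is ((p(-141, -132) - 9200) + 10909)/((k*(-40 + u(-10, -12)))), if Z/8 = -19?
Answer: -281504/567 ≈ -496.48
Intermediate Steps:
Z = -152 (Z = 8*(-19) = -152)
h = -9
k = 27/152 (k = 3*(-9/(-152)) = 3*(-9*(-1/152)) = 3*(9/152) = 27/152 ≈ 0.17763)
((p(-141, -132) - 9200) + 10909)/((k*(-40 + u(-10, -12)))) = ((143 - 9200) + 10909)/((27*(-40 + (7 - 1*(-12)))/152)) = (-9057 + 10909)/((27*(-40 + (7 + 12))/152)) = 1852/((27*(-40 + 19)/152)) = 1852/(((27/152)*(-21))) = 1852/(-567/152) = 1852*(-152/567) = -281504/567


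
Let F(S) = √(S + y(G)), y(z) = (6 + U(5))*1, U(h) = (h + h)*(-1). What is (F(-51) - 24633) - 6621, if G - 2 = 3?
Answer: -31254 + I*√55 ≈ -31254.0 + 7.4162*I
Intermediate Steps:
U(h) = -2*h (U(h) = (2*h)*(-1) = -2*h)
G = 5 (G = 2 + 3 = 5)
y(z) = -4 (y(z) = (6 - 2*5)*1 = (6 - 10)*1 = -4*1 = -4)
F(S) = √(-4 + S) (F(S) = √(S - 4) = √(-4 + S))
(F(-51) - 24633) - 6621 = (√(-4 - 51) - 24633) - 6621 = (√(-55) - 24633) - 6621 = (I*√55 - 24633) - 6621 = (-24633 + I*√55) - 6621 = -31254 + I*√55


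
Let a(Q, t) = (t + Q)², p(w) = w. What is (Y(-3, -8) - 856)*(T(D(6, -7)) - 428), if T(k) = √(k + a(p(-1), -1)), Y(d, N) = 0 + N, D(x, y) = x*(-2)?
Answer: 369792 - 1728*I*√2 ≈ 3.6979e+5 - 2443.8*I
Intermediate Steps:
D(x, y) = -2*x
a(Q, t) = (Q + t)²
Y(d, N) = N
T(k) = √(4 + k) (T(k) = √(k + (-1 - 1)²) = √(k + (-2)²) = √(k + 4) = √(4 + k))
(Y(-3, -8) - 856)*(T(D(6, -7)) - 428) = (-8 - 856)*(√(4 - 2*6) - 428) = -864*(√(4 - 12) - 428) = -864*(√(-8) - 428) = -864*(2*I*√2 - 428) = -864*(-428 + 2*I*√2) = 369792 - 1728*I*√2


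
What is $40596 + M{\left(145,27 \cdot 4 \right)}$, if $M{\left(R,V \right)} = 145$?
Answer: $40741$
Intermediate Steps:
$40596 + M{\left(145,27 \cdot 4 \right)} = 40596 + 145 = 40741$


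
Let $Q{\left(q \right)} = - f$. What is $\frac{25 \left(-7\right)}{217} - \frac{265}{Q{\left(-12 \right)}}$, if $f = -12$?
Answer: $- \frac{8515}{372} \approx -22.89$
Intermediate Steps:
$Q{\left(q \right)} = 12$ ($Q{\left(q \right)} = \left(-1\right) \left(-12\right) = 12$)
$\frac{25 \left(-7\right)}{217} - \frac{265}{Q{\left(-12 \right)}} = \frac{25 \left(-7\right)}{217} - \frac{265}{12} = \left(-175\right) \frac{1}{217} - \frac{265}{12} = - \frac{25}{31} - \frac{265}{12} = - \frac{8515}{372}$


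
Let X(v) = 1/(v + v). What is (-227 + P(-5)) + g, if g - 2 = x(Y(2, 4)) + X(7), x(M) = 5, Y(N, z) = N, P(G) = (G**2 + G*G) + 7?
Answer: -2281/14 ≈ -162.93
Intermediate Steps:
X(v) = 1/(2*v)
P(G) = 7 + 2*G**2 (P(G) = (G**2 + G**2) + 7 = 2*G**2 + 7 = 7 + 2*G**2)
g = 99/14 (g = 2 + (5 + (1/2)/7) = 2 + (5 + (1/2)*(1/7)) = 2 + (5 + 1/14) = 2 + 71/14 = 99/14 ≈ 7.0714)
(-227 + P(-5)) + g = (-227 + (7 + 2*(-5)**2)) + 99/14 = (-227 + (7 + 2*25)) + 99/14 = (-227 + (7 + 50)) + 99/14 = (-227 + 57) + 99/14 = -170 + 99/14 = -2281/14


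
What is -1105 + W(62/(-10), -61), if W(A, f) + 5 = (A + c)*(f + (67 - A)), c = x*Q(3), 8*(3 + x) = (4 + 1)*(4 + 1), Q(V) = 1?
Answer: -236823/200 ≈ -1184.1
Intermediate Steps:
x = ⅛ (x = -3 + ((4 + 1)*(4 + 1))/8 = -3 + (5*5)/8 = -3 + (⅛)*25 = -3 + 25/8 = ⅛ ≈ 0.12500)
c = ⅛ (c = (⅛)*1 = ⅛ ≈ 0.12500)
W(A, f) = -5 + (⅛ + A)*(67 + f - A) (W(A, f) = -5 + (A + ⅛)*(f + (67 - A)) = -5 + (⅛ + A)*(67 + f - A))
-1105 + W(62/(-10), -61) = -1105 + (27/8 - (62/(-10))² + (⅛)*(-61) + 535*(62/(-10))/8 + (62/(-10))*(-61)) = -1105 + (27/8 - (62*(-⅒))² - 61/8 + 535*(62*(-⅒))/8 + (62*(-⅒))*(-61)) = -1105 + (27/8 - (-31/5)² - 61/8 + (535/8)*(-31/5) - 31/5*(-61)) = -1105 + (27/8 - 1*961/25 - 61/8 - 3317/8 + 1891/5) = -1105 + (27/8 - 961/25 - 61/8 - 3317/8 + 1891/5) = -1105 - 15823/200 = -236823/200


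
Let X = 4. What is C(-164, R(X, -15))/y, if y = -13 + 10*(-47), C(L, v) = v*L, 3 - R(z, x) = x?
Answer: 984/161 ≈ 6.1118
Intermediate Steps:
R(z, x) = 3 - x
C(L, v) = L*v
y = -483 (y = -13 - 470 = -483)
C(-164, R(X, -15))/y = -164*(3 - 1*(-15))/(-483) = -164*(3 + 15)*(-1/483) = -164*18*(-1/483) = -2952*(-1/483) = 984/161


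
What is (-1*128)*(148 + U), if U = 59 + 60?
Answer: -34176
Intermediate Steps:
U = 119
(-1*128)*(148 + U) = (-1*128)*(148 + 119) = -128*267 = -34176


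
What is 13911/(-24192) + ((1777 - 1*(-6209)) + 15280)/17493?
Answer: 5071523/6717312 ≈ 0.75499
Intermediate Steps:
13911/(-24192) + ((1777 - 1*(-6209)) + 15280)/17493 = 13911*(-1/24192) + ((1777 + 6209) + 15280)*(1/17493) = -4637/8064 + (7986 + 15280)*(1/17493) = -4637/8064 + 23266*(1/17493) = -4637/8064 + 23266/17493 = 5071523/6717312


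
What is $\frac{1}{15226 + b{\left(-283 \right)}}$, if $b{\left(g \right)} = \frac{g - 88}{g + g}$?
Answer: $\frac{566}{8618287} \approx 6.5674 \cdot 10^{-5}$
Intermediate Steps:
$b{\left(g \right)} = \frac{-88 + g}{2 g}$
$\frac{1}{15226 + b{\left(-283 \right)}} = \frac{1}{15226 + \frac{-88 - 283}{2 \left(-283\right)}} = \frac{1}{15226 + \frac{1}{2} \left(- \frac{1}{283}\right) \left(-371\right)} = \frac{1}{15226 + \frac{371}{566}} = \frac{1}{\frac{8618287}{566}} = \frac{566}{8618287}$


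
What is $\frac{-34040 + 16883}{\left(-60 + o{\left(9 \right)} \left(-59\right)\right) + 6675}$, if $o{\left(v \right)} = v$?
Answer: $- \frac{5719}{2028} \approx -2.82$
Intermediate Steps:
$\frac{-34040 + 16883}{\left(-60 + o{\left(9 \right)} \left(-59\right)\right) + 6675} = \frac{-34040 + 16883}{\left(-60 + 9 \left(-59\right)\right) + 6675} = - \frac{17157}{\left(-60 - 531\right) + 6675} = - \frac{17157}{-591 + 6675} = - \frac{17157}{6084} = \left(-17157\right) \frac{1}{6084} = - \frac{5719}{2028}$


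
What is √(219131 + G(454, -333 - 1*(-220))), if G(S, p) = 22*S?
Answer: √229119 ≈ 478.66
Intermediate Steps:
√(219131 + G(454, -333 - 1*(-220))) = √(219131 + 22*454) = √(219131 + 9988) = √229119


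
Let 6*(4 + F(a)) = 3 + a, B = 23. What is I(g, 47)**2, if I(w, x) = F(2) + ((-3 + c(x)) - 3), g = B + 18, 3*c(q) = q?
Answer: 169/4 ≈ 42.250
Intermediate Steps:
c(q) = q/3
F(a) = -7/2 + a/6 (F(a) = -4 + (3 + a)/6 = -4 + (1/2 + a/6) = -7/2 + a/6)
g = 41 (g = 23 + 18 = 41)
I(w, x) = -55/6 + x/3 (I(w, x) = (-7/2 + (1/6)*2) + ((-3 + x/3) - 3) = (-7/2 + 1/3) + (-6 + x/3) = -19/6 + (-6 + x/3) = -55/6 + x/3)
I(g, 47)**2 = (-55/6 + (1/3)*47)**2 = (-55/6 + 47/3)**2 = (13/2)**2 = 169/4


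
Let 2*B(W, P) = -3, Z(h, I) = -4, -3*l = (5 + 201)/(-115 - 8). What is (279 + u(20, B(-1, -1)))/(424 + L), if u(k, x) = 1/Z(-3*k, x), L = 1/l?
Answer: 114845/175426 ≈ 0.65466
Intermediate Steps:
l = 206/369 (l = -(5 + 201)/(3*(-115 - 8)) = -206/(3*(-123)) = -206*(-1)/(3*123) = -1/3*(-206/123) = 206/369 ≈ 0.55827)
L = 369/206 (L = 1/(206/369) = 369/206 ≈ 1.7913)
B(W, P) = -3/2 (B(W, P) = (1/2)*(-3) = -3/2)
u(k, x) = -1/4 (u(k, x) = 1/(-4) = -1/4)
(279 + u(20, B(-1, -1)))/(424 + L) = (279 - 1/4)/(424 + 369/206) = 1115/(4*(87713/206)) = (1115/4)*(206/87713) = 114845/175426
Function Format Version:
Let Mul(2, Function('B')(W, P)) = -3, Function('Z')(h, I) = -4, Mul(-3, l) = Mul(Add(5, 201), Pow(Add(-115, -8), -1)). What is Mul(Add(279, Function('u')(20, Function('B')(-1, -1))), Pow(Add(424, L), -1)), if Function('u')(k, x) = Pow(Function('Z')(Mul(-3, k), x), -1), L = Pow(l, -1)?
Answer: Rational(114845, 175426) ≈ 0.65466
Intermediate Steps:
l = Rational(206, 369) (l = Mul(Rational(-1, 3), Mul(Add(5, 201), Pow(Add(-115, -8), -1))) = Mul(Rational(-1, 3), Mul(206, Pow(-123, -1))) = Mul(Rational(-1, 3), Mul(206, Rational(-1, 123))) = Mul(Rational(-1, 3), Rational(-206, 123)) = Rational(206, 369) ≈ 0.55827)
L = Rational(369, 206) (L = Pow(Rational(206, 369), -1) = Rational(369, 206) ≈ 1.7913)
Function('B')(W, P) = Rational(-3, 2) (Function('B')(W, P) = Mul(Rational(1, 2), -3) = Rational(-3, 2))
Function('u')(k, x) = Rational(-1, 4) (Function('u')(k, x) = Pow(-4, -1) = Rational(-1, 4))
Mul(Add(279, Function('u')(20, Function('B')(-1, -1))), Pow(Add(424, L), -1)) = Mul(Add(279, Rational(-1, 4)), Pow(Add(424, Rational(369, 206)), -1)) = Mul(Rational(1115, 4), Pow(Rational(87713, 206), -1)) = Mul(Rational(1115, 4), Rational(206, 87713)) = Rational(114845, 175426)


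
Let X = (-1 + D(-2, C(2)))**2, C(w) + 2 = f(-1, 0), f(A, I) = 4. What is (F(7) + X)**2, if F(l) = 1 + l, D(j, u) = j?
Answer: 289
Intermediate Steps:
C(w) = 2 (C(w) = -2 + 4 = 2)
X = 9 (X = (-1 - 2)**2 = (-3)**2 = 9)
(F(7) + X)**2 = ((1 + 7) + 9)**2 = (8 + 9)**2 = 17**2 = 289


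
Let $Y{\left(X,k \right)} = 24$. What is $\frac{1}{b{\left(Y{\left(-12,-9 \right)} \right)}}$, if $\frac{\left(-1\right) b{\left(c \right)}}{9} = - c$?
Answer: $\frac{1}{216} \approx 0.0046296$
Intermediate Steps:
$b{\left(c \right)} = 9 c$ ($b{\left(c \right)} = - 9 \left(- c\right) = 9 c$)
$\frac{1}{b{\left(Y{\left(-12,-9 \right)} \right)}} = \frac{1}{9 \cdot 24} = \frac{1}{216}$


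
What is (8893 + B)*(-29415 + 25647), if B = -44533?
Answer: 134291520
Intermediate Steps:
(8893 + B)*(-29415 + 25647) = (8893 - 44533)*(-29415 + 25647) = -35640*(-3768) = 134291520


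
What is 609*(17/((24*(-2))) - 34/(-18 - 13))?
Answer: 224315/496 ≈ 452.25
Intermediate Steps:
609*(17/((24*(-2))) - 34/(-18 - 13)) = 609*(17/(-48) - 34/(-31)) = 609*(17*(-1/48) - 34*(-1/31)) = 609*(-17/48 + 34/31) = 609*(1105/1488) = 224315/496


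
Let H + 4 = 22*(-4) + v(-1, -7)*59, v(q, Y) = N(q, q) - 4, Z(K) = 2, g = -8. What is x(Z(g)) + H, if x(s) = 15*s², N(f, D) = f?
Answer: -327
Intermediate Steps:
v(q, Y) = -4 + q (v(q, Y) = q - 4 = -4 + q)
H = -387 (H = -4 + (22*(-4) + (-4 - 1)*59) = -4 + (-88 - 5*59) = -4 + (-88 - 295) = -4 - 383 = -387)
x(Z(g)) + H = 15*2² - 387 = 15*4 - 387 = 60 - 387 = -327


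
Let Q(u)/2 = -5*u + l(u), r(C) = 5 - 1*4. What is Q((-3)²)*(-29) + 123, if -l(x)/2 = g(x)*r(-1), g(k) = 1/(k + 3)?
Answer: 8228/3 ≈ 2742.7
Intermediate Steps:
r(C) = 1 (r(C) = 5 - 4 = 1)
g(k) = 1/(3 + k)
l(x) = -2/(3 + x)
Q(u) = -10*u - 4/(3 + u) (Q(u) = 2*(-5*u - 2/(3 + u)) = -10*u - 4/(3 + u))
Q((-3)²)*(-29) + 123 = (2*(-2 - 5*(-3)²*(3 + (-3)²))/(3 + (-3)²))*(-29) + 123 = (2*(-2 - 5*9*(3 + 9))/(3 + 9))*(-29) + 123 = (2*(-2 - 5*9*12)/12)*(-29) + 123 = (2*(1/12)*(-2 - 540))*(-29) + 123 = (2*(1/12)*(-542))*(-29) + 123 = -271/3*(-29) + 123 = 7859/3 + 123 = 8228/3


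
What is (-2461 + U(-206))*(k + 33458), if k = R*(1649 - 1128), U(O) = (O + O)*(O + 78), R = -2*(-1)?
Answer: 1734487500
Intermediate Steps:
R = 2
U(O) = 2*O*(78 + O) (U(O) = (2*O)*(78 + O) = 2*O*(78 + O))
k = 1042 (k = 2*(1649 - 1128) = 2*521 = 1042)
(-2461 + U(-206))*(k + 33458) = (-2461 + 2*(-206)*(78 - 206))*(1042 + 33458) = (-2461 + 2*(-206)*(-128))*34500 = (-2461 + 52736)*34500 = 50275*34500 = 1734487500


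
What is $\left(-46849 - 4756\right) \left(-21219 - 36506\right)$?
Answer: $2978898625$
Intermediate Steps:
$\left(-46849 - 4756\right) \left(-21219 - 36506\right) = \left(-46849 - 4756\right) \left(-57725\right) = \left(-51605\right) \left(-57725\right) = 2978898625$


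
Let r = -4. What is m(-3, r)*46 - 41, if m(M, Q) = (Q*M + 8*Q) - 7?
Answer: -1283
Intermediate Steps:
m(M, Q) = -7 + 8*Q + M*Q (m(M, Q) = (M*Q + 8*Q) - 7 = (8*Q + M*Q) - 7 = -7 + 8*Q + M*Q)
m(-3, r)*46 - 41 = (-7 + 8*(-4) - 3*(-4))*46 - 41 = (-7 - 32 + 12)*46 - 41 = -27*46 - 41 = -1242 - 41 = -1283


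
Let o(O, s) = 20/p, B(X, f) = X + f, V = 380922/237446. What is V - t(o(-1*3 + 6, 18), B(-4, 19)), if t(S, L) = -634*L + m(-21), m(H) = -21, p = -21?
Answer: 1131739374/118723 ≈ 9532.6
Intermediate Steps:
V = 190461/118723 (V = 380922*(1/237446) = 190461/118723 ≈ 1.6042)
o(O, s) = -20/21 (o(O, s) = 20/(-21) = 20*(-1/21) = -20/21)
t(S, L) = -21 - 634*L (t(S, L) = -634*L - 21 = -21 - 634*L)
V - t(o(-1*3 + 6, 18), B(-4, 19)) = 190461/118723 - (-21 - 634*(-4 + 19)) = 190461/118723 - (-21 - 634*15) = 190461/118723 - (-21 - 9510) = 190461/118723 - 1*(-9531) = 190461/118723 + 9531 = 1131739374/118723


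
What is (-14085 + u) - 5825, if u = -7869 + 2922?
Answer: -24857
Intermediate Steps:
u = -4947
(-14085 + u) - 5825 = (-14085 - 4947) - 5825 = -19032 - 5825 = -24857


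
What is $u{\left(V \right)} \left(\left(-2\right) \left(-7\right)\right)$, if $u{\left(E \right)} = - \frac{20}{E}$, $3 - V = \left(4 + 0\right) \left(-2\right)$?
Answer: $- \frac{280}{11} \approx -25.455$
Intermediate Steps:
$V = 11$ ($V = 3 - \left(4 + 0\right) \left(-2\right) = 3 - 4 \left(-2\right) = 3 - -8 = 3 + 8 = 11$)
$u{\left(V \right)} \left(\left(-2\right) \left(-7\right)\right) = - \frac{20}{11} \left(\left(-2\right) \left(-7\right)\right) = \left(-20\right) \frac{1}{11} \cdot 14 = \left(- \frac{20}{11}\right) 14 = - \frac{280}{11}$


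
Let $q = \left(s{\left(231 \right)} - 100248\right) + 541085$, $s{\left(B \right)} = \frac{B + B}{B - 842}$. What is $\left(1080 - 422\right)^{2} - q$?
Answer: $- \frac{4809941}{611} \approx -7872.2$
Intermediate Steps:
$s{\left(B \right)} = \frac{2 B}{-842 + B}$
$q = \frac{269350945}{611}$ ($q = \left(2 \cdot 231 \frac{1}{-842 + 231} - 100248\right) + 541085 = \left(2 \cdot 231 \frac{1}{-611} - 100248\right) + 541085 = \left(2 \cdot 231 \left(- \frac{1}{611}\right) - 100248\right) + 541085 = \left(- \frac{462}{611} - 100248\right) + 541085 = - \frac{61251990}{611} + 541085 = \frac{269350945}{611} \approx 4.4084 \cdot 10^{5}$)
$\left(1080 - 422\right)^{2} - q = \left(1080 - 422\right)^{2} - \frac{269350945}{611} = 658^{2} - \frac{269350945}{611} = 432964 - \frac{269350945}{611} = - \frac{4809941}{611}$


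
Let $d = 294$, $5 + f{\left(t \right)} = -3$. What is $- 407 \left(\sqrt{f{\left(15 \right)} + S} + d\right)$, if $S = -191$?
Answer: $-119658 - 407 i \sqrt{199} \approx -1.1966 \cdot 10^{5} - 5741.4 i$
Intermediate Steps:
$f{\left(t \right)} = -8$ ($f{\left(t \right)} = -5 - 3 = -8$)
$- 407 \left(\sqrt{f{\left(15 \right)} + S} + d\right) = - 407 \left(\sqrt{-8 - 191} + 294\right) = - 407 \left(\sqrt{-199} + 294\right) = - 407 \left(i \sqrt{199} + 294\right) = - 407 \left(294 + i \sqrt{199}\right) = -119658 - 407 i \sqrt{199}$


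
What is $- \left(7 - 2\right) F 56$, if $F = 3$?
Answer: $-840$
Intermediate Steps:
$- \left(7 - 2\right) F 56 = - \left(7 - 2\right) 3 \cdot 56 = - 5 \cdot 3 \cdot 56 = - 15 \cdot 56 = \left(-1\right) 840 = -840$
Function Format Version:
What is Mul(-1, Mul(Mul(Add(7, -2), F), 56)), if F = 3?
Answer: -840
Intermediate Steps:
Mul(-1, Mul(Mul(Add(7, -2), F), 56)) = Mul(-1, Mul(Mul(Add(7, -2), 3), 56)) = Mul(-1, Mul(Mul(5, 3), 56)) = Mul(-1, Mul(15, 56)) = Mul(-1, 840) = -840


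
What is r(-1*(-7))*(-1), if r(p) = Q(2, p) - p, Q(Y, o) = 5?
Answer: 2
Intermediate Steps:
r(p) = 5 - p
r(-1*(-7))*(-1) = (5 - (-1)*(-7))*(-1) = (5 - 1*7)*(-1) = (5 - 7)*(-1) = -2*(-1) = 2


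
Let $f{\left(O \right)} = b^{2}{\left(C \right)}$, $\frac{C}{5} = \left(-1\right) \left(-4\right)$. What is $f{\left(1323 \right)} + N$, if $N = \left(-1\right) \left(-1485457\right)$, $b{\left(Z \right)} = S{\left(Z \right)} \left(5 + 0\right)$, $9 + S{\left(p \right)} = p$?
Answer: $1488482$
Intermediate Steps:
$C = 20$ ($C = 5 \left(\left(-1\right) \left(-4\right)\right) = 5 \cdot 4 = 20$)
$S{\left(p \right)} = -9 + p$
$b{\left(Z \right)} = -45 + 5 Z$ ($b{\left(Z \right)} = \left(-9 + Z\right) \left(5 + 0\right) = \left(-9 + Z\right) 5 = -45 + 5 Z$)
$f{\left(O \right)} = 3025$ ($f{\left(O \right)} = \left(-45 + 5 \cdot 20\right)^{2} = \left(-45 + 100\right)^{2} = 55^{2} = 3025$)
$N = 1485457$
$f{\left(1323 \right)} + N = 3025 + 1485457 = 1488482$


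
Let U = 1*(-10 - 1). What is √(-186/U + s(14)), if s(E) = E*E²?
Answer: √334070/11 ≈ 52.544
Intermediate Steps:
s(E) = E³
U = -11 (U = 1*(-11) = -11)
√(-186/U + s(14)) = √(-186/(-11) + 14³) = √(-186*(-1/11) + 2744) = √(186/11 + 2744) = √(30370/11) = √334070/11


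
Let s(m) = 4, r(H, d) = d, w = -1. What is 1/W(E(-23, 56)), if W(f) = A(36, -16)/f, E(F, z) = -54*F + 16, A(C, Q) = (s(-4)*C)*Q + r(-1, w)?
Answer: -1258/2305 ≈ -0.54577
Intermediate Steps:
A(C, Q) = -1 + 4*C*Q (A(C, Q) = (4*C)*Q - 1 = 4*C*Q - 1 = -1 + 4*C*Q)
E(F, z) = 16 - 54*F
W(f) = -2305/f (W(f) = (-1 + 4*36*(-16))/f = (-1 - 2304)/f = -2305/f)
1/W(E(-23, 56)) = 1/(-2305/(16 - 54*(-23))) = 1/(-2305/(16 + 1242)) = 1/(-2305/1258) = -1258/2305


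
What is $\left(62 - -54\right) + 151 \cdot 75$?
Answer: $11441$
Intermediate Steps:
$\left(62 - -54\right) + 151 \cdot 75 = \left(62 + 54\right) + 11325 = 116 + 11325 = 11441$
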